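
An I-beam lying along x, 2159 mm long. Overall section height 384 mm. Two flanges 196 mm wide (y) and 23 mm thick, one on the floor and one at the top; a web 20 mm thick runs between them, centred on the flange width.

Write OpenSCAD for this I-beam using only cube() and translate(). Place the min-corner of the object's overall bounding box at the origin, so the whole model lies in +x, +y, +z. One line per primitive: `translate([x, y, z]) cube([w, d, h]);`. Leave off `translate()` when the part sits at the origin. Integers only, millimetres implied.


cube([2159, 196, 23]);
translate([0, 88, 23]) cube([2159, 20, 338]);
translate([0, 0, 361]) cube([2159, 196, 23]);


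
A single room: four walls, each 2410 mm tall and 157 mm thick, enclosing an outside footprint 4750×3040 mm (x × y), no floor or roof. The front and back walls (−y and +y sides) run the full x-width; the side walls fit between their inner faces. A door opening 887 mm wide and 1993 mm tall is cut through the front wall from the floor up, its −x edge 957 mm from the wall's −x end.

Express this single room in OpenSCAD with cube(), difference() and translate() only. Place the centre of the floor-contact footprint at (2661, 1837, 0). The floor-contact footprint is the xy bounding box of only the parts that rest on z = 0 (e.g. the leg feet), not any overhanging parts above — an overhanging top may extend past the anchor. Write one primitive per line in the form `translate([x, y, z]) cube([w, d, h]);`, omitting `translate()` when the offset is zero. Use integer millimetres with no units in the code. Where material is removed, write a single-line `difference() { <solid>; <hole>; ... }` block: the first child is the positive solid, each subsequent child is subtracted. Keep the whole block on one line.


difference() { translate([286, 317, 0]) cube([4750, 157, 2410]); translate([1243, 317, 0]) cube([887, 157, 1993]); }
translate([286, 3200, 0]) cube([4750, 157, 2410]);
translate([286, 474, 0]) cube([157, 2726, 2410]);
translate([4879, 474, 0]) cube([157, 2726, 2410]);


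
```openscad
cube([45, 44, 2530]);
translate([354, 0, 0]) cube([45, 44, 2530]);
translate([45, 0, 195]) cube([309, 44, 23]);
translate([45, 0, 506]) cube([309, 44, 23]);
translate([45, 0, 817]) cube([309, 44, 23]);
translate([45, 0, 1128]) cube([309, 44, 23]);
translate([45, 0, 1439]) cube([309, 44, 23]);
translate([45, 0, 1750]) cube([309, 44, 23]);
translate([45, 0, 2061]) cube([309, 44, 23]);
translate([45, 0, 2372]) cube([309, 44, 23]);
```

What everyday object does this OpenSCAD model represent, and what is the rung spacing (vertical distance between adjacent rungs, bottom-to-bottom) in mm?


A ladder. The rung spacing is 311 mm.

Two tall 45×44 posts with 8 short bars between them — a ladder. Adjacent rungs sit at z = 195 and z = 506, so the spacing is 506 − 195 = 311 mm.


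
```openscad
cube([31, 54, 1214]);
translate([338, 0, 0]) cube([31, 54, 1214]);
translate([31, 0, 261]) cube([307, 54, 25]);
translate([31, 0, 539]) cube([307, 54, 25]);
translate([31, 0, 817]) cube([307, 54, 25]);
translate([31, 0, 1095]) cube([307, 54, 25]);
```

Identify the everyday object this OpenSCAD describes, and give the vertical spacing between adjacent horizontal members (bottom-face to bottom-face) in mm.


A ladder. The rung spacing is 278 mm.

Two tall 31×54 posts with 4 short bars between them — a ladder. Adjacent rungs sit at z = 261 and z = 539, so the spacing is 539 − 261 = 278 mm.


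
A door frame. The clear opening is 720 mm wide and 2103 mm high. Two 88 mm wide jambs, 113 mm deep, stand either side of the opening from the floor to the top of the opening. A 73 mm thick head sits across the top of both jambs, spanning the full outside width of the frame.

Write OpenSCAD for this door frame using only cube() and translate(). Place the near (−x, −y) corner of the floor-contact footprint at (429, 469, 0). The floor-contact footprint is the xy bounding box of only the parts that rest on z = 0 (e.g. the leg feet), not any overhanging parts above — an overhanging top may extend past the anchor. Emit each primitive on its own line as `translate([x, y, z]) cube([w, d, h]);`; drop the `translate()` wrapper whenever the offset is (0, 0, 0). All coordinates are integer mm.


translate([429, 469, 0]) cube([88, 113, 2103]);
translate([1237, 469, 0]) cube([88, 113, 2103]);
translate([429, 469, 2103]) cube([896, 113, 73]);


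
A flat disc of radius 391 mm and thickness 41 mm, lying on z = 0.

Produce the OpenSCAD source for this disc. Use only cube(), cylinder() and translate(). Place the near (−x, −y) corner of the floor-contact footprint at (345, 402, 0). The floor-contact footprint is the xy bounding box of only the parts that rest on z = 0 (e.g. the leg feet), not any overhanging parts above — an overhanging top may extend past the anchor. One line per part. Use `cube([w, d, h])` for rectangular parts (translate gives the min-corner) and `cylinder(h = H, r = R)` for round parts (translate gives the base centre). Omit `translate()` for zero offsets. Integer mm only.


translate([736, 793, 0]) cylinder(h = 41, r = 391);


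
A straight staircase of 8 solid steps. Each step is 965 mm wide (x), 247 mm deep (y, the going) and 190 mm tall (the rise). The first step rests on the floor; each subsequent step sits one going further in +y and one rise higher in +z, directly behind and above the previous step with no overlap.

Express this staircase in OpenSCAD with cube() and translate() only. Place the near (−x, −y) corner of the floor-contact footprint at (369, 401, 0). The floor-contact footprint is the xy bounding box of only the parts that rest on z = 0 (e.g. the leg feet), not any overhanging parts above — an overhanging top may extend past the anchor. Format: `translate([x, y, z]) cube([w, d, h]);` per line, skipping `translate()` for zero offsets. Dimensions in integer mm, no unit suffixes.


translate([369, 401, 0]) cube([965, 247, 190]);
translate([369, 648, 190]) cube([965, 247, 190]);
translate([369, 895, 380]) cube([965, 247, 190]);
translate([369, 1142, 570]) cube([965, 247, 190]);
translate([369, 1389, 760]) cube([965, 247, 190]);
translate([369, 1636, 950]) cube([965, 247, 190]);
translate([369, 1883, 1140]) cube([965, 247, 190]);
translate([369, 2130, 1330]) cube([965, 247, 190]);


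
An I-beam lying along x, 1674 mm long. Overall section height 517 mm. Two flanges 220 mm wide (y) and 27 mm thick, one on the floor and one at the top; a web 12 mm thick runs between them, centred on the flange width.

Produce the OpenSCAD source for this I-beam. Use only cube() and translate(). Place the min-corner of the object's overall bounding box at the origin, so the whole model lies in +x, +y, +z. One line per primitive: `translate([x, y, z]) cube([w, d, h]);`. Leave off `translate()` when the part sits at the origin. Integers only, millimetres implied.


cube([1674, 220, 27]);
translate([0, 104, 27]) cube([1674, 12, 463]);
translate([0, 0, 490]) cube([1674, 220, 27]);


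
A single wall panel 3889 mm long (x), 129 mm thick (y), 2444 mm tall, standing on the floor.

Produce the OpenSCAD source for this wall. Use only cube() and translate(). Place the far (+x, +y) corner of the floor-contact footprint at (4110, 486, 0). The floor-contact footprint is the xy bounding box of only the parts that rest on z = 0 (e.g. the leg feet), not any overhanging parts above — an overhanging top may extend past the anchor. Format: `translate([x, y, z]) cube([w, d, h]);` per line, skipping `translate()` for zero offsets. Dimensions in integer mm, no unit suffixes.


translate([221, 357, 0]) cube([3889, 129, 2444]);


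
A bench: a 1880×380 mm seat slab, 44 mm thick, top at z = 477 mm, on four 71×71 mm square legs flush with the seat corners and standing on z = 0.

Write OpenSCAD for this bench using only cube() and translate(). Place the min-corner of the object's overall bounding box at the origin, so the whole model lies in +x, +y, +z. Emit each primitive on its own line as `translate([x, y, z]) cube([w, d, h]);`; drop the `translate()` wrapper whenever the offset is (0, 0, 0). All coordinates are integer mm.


translate([0, 0, 433]) cube([1880, 380, 44]);
cube([71, 71, 433]);
translate([0, 309, 0]) cube([71, 71, 433]);
translate([1809, 0, 0]) cube([71, 71, 433]);
translate([1809, 309, 0]) cube([71, 71, 433]);


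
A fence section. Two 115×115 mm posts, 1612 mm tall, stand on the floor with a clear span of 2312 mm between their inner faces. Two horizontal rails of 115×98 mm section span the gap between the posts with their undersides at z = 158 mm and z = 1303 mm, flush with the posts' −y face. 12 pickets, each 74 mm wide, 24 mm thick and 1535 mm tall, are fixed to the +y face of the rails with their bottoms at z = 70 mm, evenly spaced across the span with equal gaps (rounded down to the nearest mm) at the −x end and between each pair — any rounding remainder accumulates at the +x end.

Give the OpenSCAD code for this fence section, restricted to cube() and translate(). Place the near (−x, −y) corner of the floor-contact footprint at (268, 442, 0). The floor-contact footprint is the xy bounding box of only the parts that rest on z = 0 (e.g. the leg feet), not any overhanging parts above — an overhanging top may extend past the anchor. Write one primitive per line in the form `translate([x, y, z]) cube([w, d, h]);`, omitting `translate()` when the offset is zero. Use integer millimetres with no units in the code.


translate([268, 442, 0]) cube([115, 115, 1612]);
translate([2695, 442, 0]) cube([115, 115, 1612]);
translate([383, 442, 158]) cube([2312, 115, 98]);
translate([383, 442, 1303]) cube([2312, 115, 98]);
translate([492, 557, 70]) cube([74, 24, 1535]);
translate([675, 557, 70]) cube([74, 24, 1535]);
translate([858, 557, 70]) cube([74, 24, 1535]);
translate([1041, 557, 70]) cube([74, 24, 1535]);
translate([1224, 557, 70]) cube([74, 24, 1535]);
translate([1407, 557, 70]) cube([74, 24, 1535]);
translate([1590, 557, 70]) cube([74, 24, 1535]);
translate([1773, 557, 70]) cube([74, 24, 1535]);
translate([1956, 557, 70]) cube([74, 24, 1535]);
translate([2139, 557, 70]) cube([74, 24, 1535]);
translate([2322, 557, 70]) cube([74, 24, 1535]);
translate([2505, 557, 70]) cube([74, 24, 1535]);


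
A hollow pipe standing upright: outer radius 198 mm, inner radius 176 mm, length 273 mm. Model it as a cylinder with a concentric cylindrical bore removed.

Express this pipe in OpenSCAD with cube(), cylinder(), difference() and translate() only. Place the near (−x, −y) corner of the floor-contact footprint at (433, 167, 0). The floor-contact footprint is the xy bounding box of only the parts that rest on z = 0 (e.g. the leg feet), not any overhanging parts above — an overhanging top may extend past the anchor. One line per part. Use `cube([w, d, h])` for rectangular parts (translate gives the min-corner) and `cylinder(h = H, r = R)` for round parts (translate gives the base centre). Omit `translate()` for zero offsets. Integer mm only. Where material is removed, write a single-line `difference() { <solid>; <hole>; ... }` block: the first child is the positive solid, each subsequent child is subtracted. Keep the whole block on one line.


difference() { translate([631, 365, 0]) cylinder(h = 273, r = 198); translate([631, 365, 0]) cylinder(h = 273, r = 176); }


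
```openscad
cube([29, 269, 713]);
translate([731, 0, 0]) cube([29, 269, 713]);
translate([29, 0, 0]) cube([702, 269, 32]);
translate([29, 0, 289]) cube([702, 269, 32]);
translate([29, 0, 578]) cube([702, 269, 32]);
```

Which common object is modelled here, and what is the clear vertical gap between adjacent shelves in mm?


A bookshelf. The clear shelf gap is 257 mm.

Two tall side panels with 3 horizontal boards between them — a bookshelf. The first two shelf undersides are at z = 0 and z = 289; with shelf thickness 32, the clear gap is 289 − 0 − 32 = 257 mm.


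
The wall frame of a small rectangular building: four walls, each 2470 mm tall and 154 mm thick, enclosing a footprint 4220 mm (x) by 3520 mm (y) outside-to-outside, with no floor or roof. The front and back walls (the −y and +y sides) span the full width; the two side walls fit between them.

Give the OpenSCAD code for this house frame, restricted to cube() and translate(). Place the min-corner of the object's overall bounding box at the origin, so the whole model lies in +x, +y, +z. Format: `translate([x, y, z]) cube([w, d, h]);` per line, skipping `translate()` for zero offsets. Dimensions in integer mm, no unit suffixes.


cube([4220, 154, 2470]);
translate([0, 3366, 0]) cube([4220, 154, 2470]);
translate([0, 154, 0]) cube([154, 3212, 2470]);
translate([4066, 154, 0]) cube([154, 3212, 2470]);


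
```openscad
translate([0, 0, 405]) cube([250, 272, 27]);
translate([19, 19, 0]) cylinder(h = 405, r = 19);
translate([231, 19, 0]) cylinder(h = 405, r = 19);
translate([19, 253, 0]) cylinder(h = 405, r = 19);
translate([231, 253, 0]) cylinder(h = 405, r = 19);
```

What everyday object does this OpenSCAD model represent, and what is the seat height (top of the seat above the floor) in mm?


A stool. The seat height is 432 mm.

A 250×272×27 slab at z = 405 on four corner cylinders — a stool. The seat top is 405 + 27 = 432 mm.


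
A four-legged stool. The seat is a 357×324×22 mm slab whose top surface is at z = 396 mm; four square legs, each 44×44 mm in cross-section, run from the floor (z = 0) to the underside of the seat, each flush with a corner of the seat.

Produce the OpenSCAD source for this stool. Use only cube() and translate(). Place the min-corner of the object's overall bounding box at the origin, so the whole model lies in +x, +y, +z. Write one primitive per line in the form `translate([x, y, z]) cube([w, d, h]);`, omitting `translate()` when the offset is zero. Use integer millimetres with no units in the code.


// leg_h = 396 - 22 = 374
translate([0, 0, 374]) cube([357, 324, 22]);
cube([44, 44, 374]);
translate([313, 0, 0]) cube([44, 44, 374]);
translate([0, 280, 0]) cube([44, 44, 374]);
translate([313, 280, 0]) cube([44, 44, 374]);


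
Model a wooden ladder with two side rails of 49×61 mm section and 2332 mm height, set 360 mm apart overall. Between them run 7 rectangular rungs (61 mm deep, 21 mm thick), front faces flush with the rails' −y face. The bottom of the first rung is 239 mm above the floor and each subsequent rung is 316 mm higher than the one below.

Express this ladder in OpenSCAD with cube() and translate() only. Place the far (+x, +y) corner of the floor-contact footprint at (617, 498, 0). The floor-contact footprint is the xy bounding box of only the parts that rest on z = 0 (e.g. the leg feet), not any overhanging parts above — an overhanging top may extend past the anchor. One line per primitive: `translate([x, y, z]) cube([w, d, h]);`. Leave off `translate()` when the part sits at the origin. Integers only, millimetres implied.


translate([257, 437, 0]) cube([49, 61, 2332]);
translate([568, 437, 0]) cube([49, 61, 2332]);
translate([306, 437, 239]) cube([262, 61, 21]);
translate([306, 437, 555]) cube([262, 61, 21]);
translate([306, 437, 871]) cube([262, 61, 21]);
translate([306, 437, 1187]) cube([262, 61, 21]);
translate([306, 437, 1503]) cube([262, 61, 21]);
translate([306, 437, 1819]) cube([262, 61, 21]);
translate([306, 437, 2135]) cube([262, 61, 21]);


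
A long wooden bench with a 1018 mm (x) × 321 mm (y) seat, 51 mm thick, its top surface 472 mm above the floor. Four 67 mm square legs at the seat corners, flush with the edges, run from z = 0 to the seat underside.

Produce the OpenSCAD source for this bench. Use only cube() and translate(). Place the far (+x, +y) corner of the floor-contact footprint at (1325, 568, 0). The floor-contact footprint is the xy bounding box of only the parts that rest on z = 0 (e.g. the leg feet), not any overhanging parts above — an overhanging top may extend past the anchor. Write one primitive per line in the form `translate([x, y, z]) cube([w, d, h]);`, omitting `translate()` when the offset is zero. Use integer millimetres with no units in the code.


// leg_h = 472 − 51 = 421
translate([307, 247, 421]) cube([1018, 321, 51]);
translate([307, 247, 0]) cube([67, 67, 421]);
translate([307, 501, 0]) cube([67, 67, 421]);
translate([1258, 247, 0]) cube([67, 67, 421]);
translate([1258, 501, 0]) cube([67, 67, 421]);


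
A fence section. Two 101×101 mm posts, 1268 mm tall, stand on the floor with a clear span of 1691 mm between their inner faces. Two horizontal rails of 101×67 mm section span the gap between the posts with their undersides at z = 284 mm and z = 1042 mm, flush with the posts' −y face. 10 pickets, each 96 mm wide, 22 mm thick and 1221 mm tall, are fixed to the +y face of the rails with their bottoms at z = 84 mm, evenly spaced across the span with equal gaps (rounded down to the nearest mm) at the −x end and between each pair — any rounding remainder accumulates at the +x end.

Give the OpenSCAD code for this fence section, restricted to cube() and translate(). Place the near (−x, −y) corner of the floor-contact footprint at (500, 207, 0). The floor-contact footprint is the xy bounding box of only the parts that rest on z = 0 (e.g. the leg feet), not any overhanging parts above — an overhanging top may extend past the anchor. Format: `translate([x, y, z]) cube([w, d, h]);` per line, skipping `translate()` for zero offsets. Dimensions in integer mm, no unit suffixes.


translate([500, 207, 0]) cube([101, 101, 1268]);
translate([2292, 207, 0]) cube([101, 101, 1268]);
translate([601, 207, 284]) cube([1691, 101, 67]);
translate([601, 207, 1042]) cube([1691, 101, 67]);
translate([667, 308, 84]) cube([96, 22, 1221]);
translate([829, 308, 84]) cube([96, 22, 1221]);
translate([991, 308, 84]) cube([96, 22, 1221]);
translate([1153, 308, 84]) cube([96, 22, 1221]);
translate([1315, 308, 84]) cube([96, 22, 1221]);
translate([1477, 308, 84]) cube([96, 22, 1221]);
translate([1639, 308, 84]) cube([96, 22, 1221]);
translate([1801, 308, 84]) cube([96, 22, 1221]);
translate([1963, 308, 84]) cube([96, 22, 1221]);
translate([2125, 308, 84]) cube([96, 22, 1221]);


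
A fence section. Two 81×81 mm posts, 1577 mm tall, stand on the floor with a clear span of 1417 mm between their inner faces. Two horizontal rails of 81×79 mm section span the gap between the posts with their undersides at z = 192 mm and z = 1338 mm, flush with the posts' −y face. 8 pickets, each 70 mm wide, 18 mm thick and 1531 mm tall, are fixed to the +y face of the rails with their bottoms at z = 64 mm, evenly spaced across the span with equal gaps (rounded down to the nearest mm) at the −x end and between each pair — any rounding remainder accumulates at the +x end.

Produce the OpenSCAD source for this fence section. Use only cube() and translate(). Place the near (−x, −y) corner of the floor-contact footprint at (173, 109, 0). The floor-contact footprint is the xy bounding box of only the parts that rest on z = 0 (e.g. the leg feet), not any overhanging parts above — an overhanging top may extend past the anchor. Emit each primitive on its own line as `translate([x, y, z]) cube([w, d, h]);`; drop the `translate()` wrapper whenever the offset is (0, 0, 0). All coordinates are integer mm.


translate([173, 109, 0]) cube([81, 81, 1577]);
translate([1671, 109, 0]) cube([81, 81, 1577]);
translate([254, 109, 192]) cube([1417, 81, 79]);
translate([254, 109, 1338]) cube([1417, 81, 79]);
translate([349, 190, 64]) cube([70, 18, 1531]);
translate([514, 190, 64]) cube([70, 18, 1531]);
translate([679, 190, 64]) cube([70, 18, 1531]);
translate([844, 190, 64]) cube([70, 18, 1531]);
translate([1009, 190, 64]) cube([70, 18, 1531]);
translate([1174, 190, 64]) cube([70, 18, 1531]);
translate([1339, 190, 64]) cube([70, 18, 1531]);
translate([1504, 190, 64]) cube([70, 18, 1531]);


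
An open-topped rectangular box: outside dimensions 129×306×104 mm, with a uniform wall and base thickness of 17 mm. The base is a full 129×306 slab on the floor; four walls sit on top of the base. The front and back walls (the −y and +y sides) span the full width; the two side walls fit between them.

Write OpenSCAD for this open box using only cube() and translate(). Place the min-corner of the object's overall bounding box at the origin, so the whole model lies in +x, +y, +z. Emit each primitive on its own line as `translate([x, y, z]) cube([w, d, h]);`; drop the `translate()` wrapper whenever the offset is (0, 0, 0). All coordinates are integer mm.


cube([129, 306, 17]);
translate([0, 0, 17]) cube([129, 17, 87]);
translate([0, 289, 17]) cube([129, 17, 87]);
translate([0, 17, 17]) cube([17, 272, 87]);
translate([112, 17, 17]) cube([17, 272, 87]);


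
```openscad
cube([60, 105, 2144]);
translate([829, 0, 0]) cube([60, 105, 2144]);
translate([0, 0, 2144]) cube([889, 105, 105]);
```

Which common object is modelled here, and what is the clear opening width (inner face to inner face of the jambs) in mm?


A door frame. The clear opening width is 769 mm.

Two 2144 mm tall posts with a header on top — a door frame. The left jamb is 60 mm wide at x = 0; the right jamb starts at x = 829. The clear opening is 829 − 60 = 769 mm.


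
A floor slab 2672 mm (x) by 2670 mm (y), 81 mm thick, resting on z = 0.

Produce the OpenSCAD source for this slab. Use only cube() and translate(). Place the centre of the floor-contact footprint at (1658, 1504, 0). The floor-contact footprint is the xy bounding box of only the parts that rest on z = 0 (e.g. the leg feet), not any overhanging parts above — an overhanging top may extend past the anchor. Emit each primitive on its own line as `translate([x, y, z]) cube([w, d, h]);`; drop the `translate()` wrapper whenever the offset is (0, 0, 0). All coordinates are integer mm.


translate([322, 169, 0]) cube([2672, 2670, 81]);


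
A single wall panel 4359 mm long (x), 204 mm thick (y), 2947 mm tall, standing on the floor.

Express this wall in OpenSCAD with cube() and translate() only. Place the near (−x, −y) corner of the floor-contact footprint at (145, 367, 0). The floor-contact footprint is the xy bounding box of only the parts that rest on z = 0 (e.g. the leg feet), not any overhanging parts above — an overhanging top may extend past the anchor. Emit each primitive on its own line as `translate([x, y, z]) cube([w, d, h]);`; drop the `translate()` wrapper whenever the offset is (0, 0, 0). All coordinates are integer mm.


translate([145, 367, 0]) cube([4359, 204, 2947]);


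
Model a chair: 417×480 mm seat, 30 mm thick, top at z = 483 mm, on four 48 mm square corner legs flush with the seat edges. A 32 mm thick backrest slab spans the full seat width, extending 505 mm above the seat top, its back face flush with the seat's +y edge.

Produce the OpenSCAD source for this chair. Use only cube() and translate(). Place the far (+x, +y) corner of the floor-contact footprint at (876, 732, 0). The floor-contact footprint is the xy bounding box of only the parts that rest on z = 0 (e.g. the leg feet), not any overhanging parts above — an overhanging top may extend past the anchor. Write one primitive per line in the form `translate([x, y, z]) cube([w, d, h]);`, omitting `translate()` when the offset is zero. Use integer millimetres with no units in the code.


translate([459, 252, 453]) cube([417, 480, 30]);
translate([459, 252, 0]) cube([48, 48, 453]);
translate([828, 252, 0]) cube([48, 48, 453]);
translate([459, 684, 0]) cube([48, 48, 453]);
translate([828, 684, 0]) cube([48, 48, 453]);
translate([459, 700, 483]) cube([417, 32, 505]);


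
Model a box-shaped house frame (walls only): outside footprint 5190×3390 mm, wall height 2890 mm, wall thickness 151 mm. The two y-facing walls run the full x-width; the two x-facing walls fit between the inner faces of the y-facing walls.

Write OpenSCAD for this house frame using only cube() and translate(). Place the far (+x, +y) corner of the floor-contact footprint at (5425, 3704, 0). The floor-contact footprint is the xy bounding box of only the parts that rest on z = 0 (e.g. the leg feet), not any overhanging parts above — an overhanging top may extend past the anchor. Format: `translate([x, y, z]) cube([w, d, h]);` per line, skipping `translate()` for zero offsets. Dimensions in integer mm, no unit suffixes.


translate([235, 314, 0]) cube([5190, 151, 2890]);
translate([235, 3553, 0]) cube([5190, 151, 2890]);
translate([235, 465, 0]) cube([151, 3088, 2890]);
translate([5274, 465, 0]) cube([151, 3088, 2890]);


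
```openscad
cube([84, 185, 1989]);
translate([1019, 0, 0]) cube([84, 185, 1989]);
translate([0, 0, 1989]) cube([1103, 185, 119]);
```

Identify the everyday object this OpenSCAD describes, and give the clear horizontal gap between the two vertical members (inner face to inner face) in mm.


A door frame. The clear opening width is 935 mm.

Two 1989 mm tall posts with a header on top — a door frame. The left jamb is 84 mm wide at x = 0; the right jamb starts at x = 1019. The clear opening is 1019 − 84 = 935 mm.


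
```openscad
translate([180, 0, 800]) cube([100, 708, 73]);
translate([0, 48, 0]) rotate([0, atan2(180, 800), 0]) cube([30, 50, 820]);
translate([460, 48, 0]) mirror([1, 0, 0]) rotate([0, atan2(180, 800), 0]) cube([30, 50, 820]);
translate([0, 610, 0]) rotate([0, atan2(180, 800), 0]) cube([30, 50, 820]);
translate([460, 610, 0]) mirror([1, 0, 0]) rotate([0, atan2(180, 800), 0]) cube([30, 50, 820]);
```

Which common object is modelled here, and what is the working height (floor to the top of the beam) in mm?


A sawhorse. The overall height is 873 mm.

A beam across two mirrored pairs of raked legs — a sawhorse. The beam's underside is at z = 800 (matching the legs' vertical rise in atan2(180, 800)) and the beam is 73 mm tall, so its top is at 800 + 73 = 873 mm. The raked legs top out at the beam's underside, so that is the highest point.


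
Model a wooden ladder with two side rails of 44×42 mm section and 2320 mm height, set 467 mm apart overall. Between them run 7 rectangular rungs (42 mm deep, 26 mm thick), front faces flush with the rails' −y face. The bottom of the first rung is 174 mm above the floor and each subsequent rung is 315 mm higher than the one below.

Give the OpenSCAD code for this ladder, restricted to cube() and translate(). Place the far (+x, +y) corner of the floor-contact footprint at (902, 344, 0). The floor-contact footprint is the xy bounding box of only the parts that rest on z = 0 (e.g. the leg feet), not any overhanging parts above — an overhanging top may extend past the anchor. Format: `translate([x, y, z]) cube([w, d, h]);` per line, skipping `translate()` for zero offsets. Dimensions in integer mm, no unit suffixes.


translate([435, 302, 0]) cube([44, 42, 2320]);
translate([858, 302, 0]) cube([44, 42, 2320]);
translate([479, 302, 174]) cube([379, 42, 26]);
translate([479, 302, 489]) cube([379, 42, 26]);
translate([479, 302, 804]) cube([379, 42, 26]);
translate([479, 302, 1119]) cube([379, 42, 26]);
translate([479, 302, 1434]) cube([379, 42, 26]);
translate([479, 302, 1749]) cube([379, 42, 26]);
translate([479, 302, 2064]) cube([379, 42, 26]);


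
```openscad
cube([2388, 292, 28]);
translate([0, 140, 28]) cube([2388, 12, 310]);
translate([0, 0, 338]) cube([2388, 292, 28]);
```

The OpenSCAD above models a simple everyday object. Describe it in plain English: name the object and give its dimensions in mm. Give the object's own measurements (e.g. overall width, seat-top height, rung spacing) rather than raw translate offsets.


An I-beam lying along x, 2388 mm long. Overall section height 366 mm. Two flanges 292 mm wide (y) and 28 mm thick, one on the floor and one at the top; a web 12 mm thick runs between them, centred on the flange width.


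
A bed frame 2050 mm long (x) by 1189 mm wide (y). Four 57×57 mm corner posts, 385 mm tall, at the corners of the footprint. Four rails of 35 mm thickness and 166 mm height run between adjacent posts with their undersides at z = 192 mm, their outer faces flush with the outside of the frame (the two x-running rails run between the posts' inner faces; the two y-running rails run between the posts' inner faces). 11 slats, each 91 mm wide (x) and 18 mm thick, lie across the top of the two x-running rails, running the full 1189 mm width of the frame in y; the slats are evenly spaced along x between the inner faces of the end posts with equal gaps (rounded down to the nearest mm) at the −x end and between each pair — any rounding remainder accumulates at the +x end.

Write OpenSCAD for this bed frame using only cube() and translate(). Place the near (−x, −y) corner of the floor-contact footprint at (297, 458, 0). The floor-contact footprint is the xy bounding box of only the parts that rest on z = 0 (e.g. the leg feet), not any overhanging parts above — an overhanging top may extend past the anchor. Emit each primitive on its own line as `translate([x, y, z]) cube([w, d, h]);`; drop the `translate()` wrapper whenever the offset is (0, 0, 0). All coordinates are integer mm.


translate([297, 458, 0]) cube([57, 57, 385]);
translate([297, 1590, 0]) cube([57, 57, 385]);
translate([2290, 458, 0]) cube([57, 57, 385]);
translate([2290, 1590, 0]) cube([57, 57, 385]);
translate([354, 458, 192]) cube([1936, 35, 166]);
translate([354, 1612, 192]) cube([1936, 35, 166]);
translate([297, 515, 192]) cube([35, 1075, 166]);
translate([2312, 515, 192]) cube([35, 1075, 166]);
translate([431, 458, 358]) cube([91, 1189, 18]);
translate([599, 458, 358]) cube([91, 1189, 18]);
translate([767, 458, 358]) cube([91, 1189, 18]);
translate([935, 458, 358]) cube([91, 1189, 18]);
translate([1103, 458, 358]) cube([91, 1189, 18]);
translate([1271, 458, 358]) cube([91, 1189, 18]);
translate([1439, 458, 358]) cube([91, 1189, 18]);
translate([1607, 458, 358]) cube([91, 1189, 18]);
translate([1775, 458, 358]) cube([91, 1189, 18]);
translate([1943, 458, 358]) cube([91, 1189, 18]);
translate([2111, 458, 358]) cube([91, 1189, 18]);


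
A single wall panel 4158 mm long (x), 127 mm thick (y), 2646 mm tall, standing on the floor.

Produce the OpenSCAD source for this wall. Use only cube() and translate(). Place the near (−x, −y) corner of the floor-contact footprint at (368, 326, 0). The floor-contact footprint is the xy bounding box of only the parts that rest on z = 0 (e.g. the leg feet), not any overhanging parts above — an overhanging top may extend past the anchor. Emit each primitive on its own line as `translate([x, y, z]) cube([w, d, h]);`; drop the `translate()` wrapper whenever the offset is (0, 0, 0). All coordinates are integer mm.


translate([368, 326, 0]) cube([4158, 127, 2646]);


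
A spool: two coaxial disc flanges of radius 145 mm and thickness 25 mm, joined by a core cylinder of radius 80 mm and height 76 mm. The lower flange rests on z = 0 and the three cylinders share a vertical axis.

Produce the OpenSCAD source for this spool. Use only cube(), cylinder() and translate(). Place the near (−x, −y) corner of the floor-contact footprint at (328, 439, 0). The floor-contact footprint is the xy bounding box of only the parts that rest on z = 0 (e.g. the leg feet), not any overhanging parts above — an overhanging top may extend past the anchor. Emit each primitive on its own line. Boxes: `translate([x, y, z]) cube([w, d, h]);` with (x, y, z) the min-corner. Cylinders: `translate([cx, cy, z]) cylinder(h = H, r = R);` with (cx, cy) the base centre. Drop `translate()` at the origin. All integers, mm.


translate([473, 584, 0]) cylinder(h = 25, r = 145);
translate([473, 584, 25]) cylinder(h = 76, r = 80);
translate([473, 584, 101]) cylinder(h = 25, r = 145);


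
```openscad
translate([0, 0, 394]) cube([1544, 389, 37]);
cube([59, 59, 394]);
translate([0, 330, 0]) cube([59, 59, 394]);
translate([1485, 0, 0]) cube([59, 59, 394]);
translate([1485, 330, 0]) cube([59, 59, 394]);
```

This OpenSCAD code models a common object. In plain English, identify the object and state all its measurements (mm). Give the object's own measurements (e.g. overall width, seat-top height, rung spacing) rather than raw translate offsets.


A bench: a 1544×389 mm seat slab, 37 mm thick, top at z = 431 mm, on four 59×59 mm square legs flush with the seat corners and standing on z = 0.


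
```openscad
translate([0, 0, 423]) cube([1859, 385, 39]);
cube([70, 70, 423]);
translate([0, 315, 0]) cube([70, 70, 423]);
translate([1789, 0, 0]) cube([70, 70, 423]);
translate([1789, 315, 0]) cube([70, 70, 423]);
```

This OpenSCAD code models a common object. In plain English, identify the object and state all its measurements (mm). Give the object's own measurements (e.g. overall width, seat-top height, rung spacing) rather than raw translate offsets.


A long wooden bench with a 1859 mm (x) × 385 mm (y) seat, 39 mm thick, its top surface 462 mm above the floor. Four 70 mm square legs at the seat corners, flush with the edges, run from z = 0 to the seat underside.


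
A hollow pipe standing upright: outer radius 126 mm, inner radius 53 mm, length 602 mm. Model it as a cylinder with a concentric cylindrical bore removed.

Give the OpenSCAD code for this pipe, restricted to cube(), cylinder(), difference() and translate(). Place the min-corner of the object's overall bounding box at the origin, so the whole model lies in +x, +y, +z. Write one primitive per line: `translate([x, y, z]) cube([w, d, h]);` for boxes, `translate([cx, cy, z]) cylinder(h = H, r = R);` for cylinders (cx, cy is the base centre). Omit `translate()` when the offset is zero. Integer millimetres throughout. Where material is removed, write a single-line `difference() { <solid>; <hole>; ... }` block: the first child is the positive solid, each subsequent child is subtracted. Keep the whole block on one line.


difference() { translate([126, 126, 0]) cylinder(h = 602, r = 126); translate([126, 126, 0]) cylinder(h = 602, r = 53); }


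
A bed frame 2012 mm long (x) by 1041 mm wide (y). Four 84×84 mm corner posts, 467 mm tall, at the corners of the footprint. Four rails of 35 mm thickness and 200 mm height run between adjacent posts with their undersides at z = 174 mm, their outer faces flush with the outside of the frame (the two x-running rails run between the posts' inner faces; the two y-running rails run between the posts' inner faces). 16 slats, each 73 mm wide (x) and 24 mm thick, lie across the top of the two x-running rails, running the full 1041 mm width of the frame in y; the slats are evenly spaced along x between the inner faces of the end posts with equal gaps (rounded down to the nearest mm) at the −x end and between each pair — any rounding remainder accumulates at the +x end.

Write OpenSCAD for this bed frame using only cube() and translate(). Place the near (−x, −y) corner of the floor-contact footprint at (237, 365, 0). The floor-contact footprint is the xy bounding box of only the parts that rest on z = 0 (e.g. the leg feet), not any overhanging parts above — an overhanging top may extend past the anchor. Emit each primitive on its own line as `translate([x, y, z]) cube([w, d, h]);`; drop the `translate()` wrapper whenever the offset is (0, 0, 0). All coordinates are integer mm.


translate([237, 365, 0]) cube([84, 84, 467]);
translate([237, 1322, 0]) cube([84, 84, 467]);
translate([2165, 365, 0]) cube([84, 84, 467]);
translate([2165, 1322, 0]) cube([84, 84, 467]);
translate([321, 365, 174]) cube([1844, 35, 200]);
translate([321, 1371, 174]) cube([1844, 35, 200]);
translate([237, 449, 174]) cube([35, 873, 200]);
translate([2214, 449, 174]) cube([35, 873, 200]);
translate([360, 365, 374]) cube([73, 1041, 24]);
translate([472, 365, 374]) cube([73, 1041, 24]);
translate([584, 365, 374]) cube([73, 1041, 24]);
translate([696, 365, 374]) cube([73, 1041, 24]);
translate([808, 365, 374]) cube([73, 1041, 24]);
translate([920, 365, 374]) cube([73, 1041, 24]);
translate([1032, 365, 374]) cube([73, 1041, 24]);
translate([1144, 365, 374]) cube([73, 1041, 24]);
translate([1256, 365, 374]) cube([73, 1041, 24]);
translate([1368, 365, 374]) cube([73, 1041, 24]);
translate([1480, 365, 374]) cube([73, 1041, 24]);
translate([1592, 365, 374]) cube([73, 1041, 24]);
translate([1704, 365, 374]) cube([73, 1041, 24]);
translate([1816, 365, 374]) cube([73, 1041, 24]);
translate([1928, 365, 374]) cube([73, 1041, 24]);
translate([2040, 365, 374]) cube([73, 1041, 24]);


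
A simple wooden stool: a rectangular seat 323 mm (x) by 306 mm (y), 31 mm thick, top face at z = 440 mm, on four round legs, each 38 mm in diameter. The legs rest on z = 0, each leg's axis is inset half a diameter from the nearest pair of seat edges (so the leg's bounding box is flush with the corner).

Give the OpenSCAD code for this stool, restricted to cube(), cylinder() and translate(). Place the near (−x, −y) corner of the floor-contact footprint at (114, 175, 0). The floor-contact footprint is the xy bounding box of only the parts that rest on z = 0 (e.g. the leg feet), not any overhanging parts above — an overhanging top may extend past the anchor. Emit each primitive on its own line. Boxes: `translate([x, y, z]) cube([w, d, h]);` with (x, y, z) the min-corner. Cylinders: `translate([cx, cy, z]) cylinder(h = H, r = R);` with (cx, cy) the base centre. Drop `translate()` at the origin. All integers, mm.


translate([114, 175, 409]) cube([323, 306, 31]);
translate([133, 194, 0]) cylinder(h = 409, r = 19);
translate([418, 194, 0]) cylinder(h = 409, r = 19);
translate([133, 462, 0]) cylinder(h = 409, r = 19);
translate([418, 462, 0]) cylinder(h = 409, r = 19);


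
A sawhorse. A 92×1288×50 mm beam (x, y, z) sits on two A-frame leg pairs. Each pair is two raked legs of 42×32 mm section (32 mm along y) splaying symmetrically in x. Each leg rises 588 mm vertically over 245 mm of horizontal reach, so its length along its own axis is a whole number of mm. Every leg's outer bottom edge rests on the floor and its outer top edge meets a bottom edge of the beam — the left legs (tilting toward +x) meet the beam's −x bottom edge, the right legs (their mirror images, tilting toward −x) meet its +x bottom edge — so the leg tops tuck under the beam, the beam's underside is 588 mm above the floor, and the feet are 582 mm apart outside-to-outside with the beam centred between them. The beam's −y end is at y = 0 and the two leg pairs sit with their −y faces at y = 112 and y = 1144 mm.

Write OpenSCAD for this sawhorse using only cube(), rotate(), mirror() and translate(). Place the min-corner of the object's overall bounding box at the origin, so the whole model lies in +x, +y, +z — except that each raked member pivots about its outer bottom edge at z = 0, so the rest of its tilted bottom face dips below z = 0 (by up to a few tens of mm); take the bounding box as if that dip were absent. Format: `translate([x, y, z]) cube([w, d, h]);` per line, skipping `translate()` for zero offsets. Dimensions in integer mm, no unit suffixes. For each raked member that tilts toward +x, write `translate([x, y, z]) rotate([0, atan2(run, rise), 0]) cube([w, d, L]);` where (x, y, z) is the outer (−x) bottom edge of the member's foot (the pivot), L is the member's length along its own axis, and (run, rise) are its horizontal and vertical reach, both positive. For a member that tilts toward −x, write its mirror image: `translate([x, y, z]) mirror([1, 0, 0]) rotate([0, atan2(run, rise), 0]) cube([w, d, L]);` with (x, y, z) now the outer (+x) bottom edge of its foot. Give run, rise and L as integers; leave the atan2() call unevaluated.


translate([245, 0, 588]) cube([92, 1288, 50]);
translate([0, 112, 0]) rotate([0, atan2(245, 588), 0]) cube([42, 32, 637]);
translate([582, 112, 0]) mirror([1, 0, 0]) rotate([0, atan2(245, 588), 0]) cube([42, 32, 637]);
translate([0, 1144, 0]) rotate([0, atan2(245, 588), 0]) cube([42, 32, 637]);
translate([582, 1144, 0]) mirror([1, 0, 0]) rotate([0, atan2(245, 588), 0]) cube([42, 32, 637]);


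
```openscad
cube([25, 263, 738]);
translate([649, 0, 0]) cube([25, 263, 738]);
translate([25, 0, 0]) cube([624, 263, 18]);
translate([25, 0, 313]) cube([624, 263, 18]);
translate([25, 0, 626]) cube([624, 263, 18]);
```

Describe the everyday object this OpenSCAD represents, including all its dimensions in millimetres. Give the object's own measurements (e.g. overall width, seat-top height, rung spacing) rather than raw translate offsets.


An open bookshelf. Two side panels, each 25 mm thick, 263 mm deep and 738 mm tall, stand 674 mm apart (outside-to-outside). Between them sit 3 shelves, each 18 mm thick and 263 mm deep, spanning the full gap between the sides. The bottom shelf rests on the floor (its underside at z = 0) and the clear gap between one shelf's top and the next shelf's underside is 295 mm.
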